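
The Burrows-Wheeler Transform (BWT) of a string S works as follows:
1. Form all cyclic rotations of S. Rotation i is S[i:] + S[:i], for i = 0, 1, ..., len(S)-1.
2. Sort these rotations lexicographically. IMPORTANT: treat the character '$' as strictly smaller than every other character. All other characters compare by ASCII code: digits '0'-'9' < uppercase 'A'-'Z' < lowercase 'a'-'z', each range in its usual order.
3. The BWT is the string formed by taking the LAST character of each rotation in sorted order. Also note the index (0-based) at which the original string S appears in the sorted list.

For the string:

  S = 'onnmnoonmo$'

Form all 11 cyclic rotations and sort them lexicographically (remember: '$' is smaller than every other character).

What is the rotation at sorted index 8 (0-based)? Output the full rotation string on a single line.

All 11 rotations (rotation i = S[i:]+S[:i]):
  rot[0] = onnmnoonmo$
  rot[1] = nnmnoonmo$o
  rot[2] = nmnoonmo$on
  rot[3] = mnoonmo$onn
  rot[4] = noonmo$onnm
  rot[5] = oonmo$onnmn
  rot[6] = onmo$onnmno
  rot[7] = nmo$onnmnoo
  rot[8] = mo$onnmnoon
  rot[9] = o$onnmnoonm
  rot[10] = $onnmnoonmo
Sorted (with $ < everything):
  sorted[0] = $onnmnoonmo
  sorted[1] = mnoonmo$onn
  sorted[2] = mo$onnmnoon
  sorted[3] = nmnoonmo$on
  sorted[4] = nmo$onnmnoo
  sorted[5] = nnmnoonmo$o
  sorted[6] = noonmo$onnm
  sorted[7] = o$onnmnoonm
  sorted[8] = onmo$onnmno
  sorted[9] = onnmnoonmo$
  sorted[10] = oonmo$onnmn
sorted[8] = onmo$onnmno

Answer: onmo$onnmno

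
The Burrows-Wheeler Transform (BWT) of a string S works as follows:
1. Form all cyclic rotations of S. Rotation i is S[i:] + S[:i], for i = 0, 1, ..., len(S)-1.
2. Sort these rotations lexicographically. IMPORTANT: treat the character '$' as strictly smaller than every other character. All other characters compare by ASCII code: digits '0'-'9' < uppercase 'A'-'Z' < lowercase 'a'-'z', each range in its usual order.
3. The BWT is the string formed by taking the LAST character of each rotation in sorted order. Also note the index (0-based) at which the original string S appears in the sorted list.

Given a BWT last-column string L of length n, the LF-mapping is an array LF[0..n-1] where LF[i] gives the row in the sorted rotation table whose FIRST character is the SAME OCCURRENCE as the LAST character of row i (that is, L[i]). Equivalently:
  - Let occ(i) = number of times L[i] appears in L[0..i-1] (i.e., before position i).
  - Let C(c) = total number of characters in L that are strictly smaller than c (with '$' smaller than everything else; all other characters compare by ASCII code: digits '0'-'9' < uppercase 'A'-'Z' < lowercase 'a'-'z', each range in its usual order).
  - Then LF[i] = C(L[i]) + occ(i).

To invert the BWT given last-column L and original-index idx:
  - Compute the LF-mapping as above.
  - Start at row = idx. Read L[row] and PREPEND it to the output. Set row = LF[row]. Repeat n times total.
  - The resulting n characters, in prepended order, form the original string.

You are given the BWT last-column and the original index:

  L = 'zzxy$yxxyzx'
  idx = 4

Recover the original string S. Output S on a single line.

LF mapping: 8 9 1 5 0 6 2 3 7 10 4
Walk LF starting at row 4, prepending L[row]:
  step 1: row=4, L[4]='$', prepend. Next row=LF[4]=0
  step 2: row=0, L[0]='z', prepend. Next row=LF[0]=8
  step 3: row=8, L[8]='y', prepend. Next row=LF[8]=7
  step 4: row=7, L[7]='x', prepend. Next row=LF[7]=3
  step 5: row=3, L[3]='y', prepend. Next row=LF[3]=5
  step 6: row=5, L[5]='y', prepend. Next row=LF[5]=6
  step 7: row=6, L[6]='x', prepend. Next row=LF[6]=2
  step 8: row=2, L[2]='x', prepend. Next row=LF[2]=1
  step 9: row=1, L[1]='z', prepend. Next row=LF[1]=9
  step 10: row=9, L[9]='z', prepend. Next row=LF[9]=10
  step 11: row=10, L[10]='x', prepend. Next row=LF[10]=4
Reversed output: xzzxxyyxyz$

Answer: xzzxxyyxyz$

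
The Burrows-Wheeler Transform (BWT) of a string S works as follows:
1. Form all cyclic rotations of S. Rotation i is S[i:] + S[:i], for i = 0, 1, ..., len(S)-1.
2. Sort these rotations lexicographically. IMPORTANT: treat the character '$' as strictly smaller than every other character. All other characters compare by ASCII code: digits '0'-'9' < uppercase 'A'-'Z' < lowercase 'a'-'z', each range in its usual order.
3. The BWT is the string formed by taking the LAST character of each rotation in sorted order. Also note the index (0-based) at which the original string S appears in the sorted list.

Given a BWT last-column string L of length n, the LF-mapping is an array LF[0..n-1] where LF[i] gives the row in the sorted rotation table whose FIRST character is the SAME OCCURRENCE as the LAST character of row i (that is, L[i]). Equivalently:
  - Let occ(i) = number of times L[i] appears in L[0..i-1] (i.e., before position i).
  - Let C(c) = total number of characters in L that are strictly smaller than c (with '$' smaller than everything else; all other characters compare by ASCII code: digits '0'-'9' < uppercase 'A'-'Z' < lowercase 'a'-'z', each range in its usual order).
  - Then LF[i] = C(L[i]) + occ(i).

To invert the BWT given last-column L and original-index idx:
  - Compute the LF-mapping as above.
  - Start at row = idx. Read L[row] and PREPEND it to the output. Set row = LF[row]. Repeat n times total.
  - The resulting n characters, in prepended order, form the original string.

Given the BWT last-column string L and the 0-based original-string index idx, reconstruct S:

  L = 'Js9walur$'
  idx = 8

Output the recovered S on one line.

Answer: walrus9J$

Derivation:
LF mapping: 2 6 1 8 3 4 7 5 0
Walk LF starting at row 8, prepending L[row]:
  step 1: row=8, L[8]='$', prepend. Next row=LF[8]=0
  step 2: row=0, L[0]='J', prepend. Next row=LF[0]=2
  step 3: row=2, L[2]='9', prepend. Next row=LF[2]=1
  step 4: row=1, L[1]='s', prepend. Next row=LF[1]=6
  step 5: row=6, L[6]='u', prepend. Next row=LF[6]=7
  step 6: row=7, L[7]='r', prepend. Next row=LF[7]=5
  step 7: row=5, L[5]='l', prepend. Next row=LF[5]=4
  step 8: row=4, L[4]='a', prepend. Next row=LF[4]=3
  step 9: row=3, L[3]='w', prepend. Next row=LF[3]=8
Reversed output: walrus9J$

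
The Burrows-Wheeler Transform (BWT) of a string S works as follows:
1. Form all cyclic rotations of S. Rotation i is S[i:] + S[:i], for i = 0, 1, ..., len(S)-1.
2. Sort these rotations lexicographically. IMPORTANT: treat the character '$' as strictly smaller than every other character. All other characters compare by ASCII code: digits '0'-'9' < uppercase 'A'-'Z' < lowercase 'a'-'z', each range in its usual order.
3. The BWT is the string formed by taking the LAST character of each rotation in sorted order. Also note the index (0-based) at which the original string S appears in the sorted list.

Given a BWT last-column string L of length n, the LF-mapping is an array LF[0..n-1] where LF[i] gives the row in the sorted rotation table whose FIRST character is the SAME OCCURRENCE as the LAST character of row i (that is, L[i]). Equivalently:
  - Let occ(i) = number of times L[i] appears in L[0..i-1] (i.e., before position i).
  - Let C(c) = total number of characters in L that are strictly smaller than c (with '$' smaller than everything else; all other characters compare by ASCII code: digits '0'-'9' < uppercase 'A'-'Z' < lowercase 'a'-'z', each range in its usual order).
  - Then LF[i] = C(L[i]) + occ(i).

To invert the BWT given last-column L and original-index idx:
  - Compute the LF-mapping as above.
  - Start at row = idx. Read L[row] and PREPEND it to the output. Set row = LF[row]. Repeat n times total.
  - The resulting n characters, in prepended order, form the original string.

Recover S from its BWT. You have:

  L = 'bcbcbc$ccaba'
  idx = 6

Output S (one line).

Answer: bccacbbaccb$

Derivation:
LF mapping: 3 7 4 8 5 9 0 10 11 1 6 2
Walk LF starting at row 6, prepending L[row]:
  step 1: row=6, L[6]='$', prepend. Next row=LF[6]=0
  step 2: row=0, L[0]='b', prepend. Next row=LF[0]=3
  step 3: row=3, L[3]='c', prepend. Next row=LF[3]=8
  step 4: row=8, L[8]='c', prepend. Next row=LF[8]=11
  step 5: row=11, L[11]='a', prepend. Next row=LF[11]=2
  step 6: row=2, L[2]='b', prepend. Next row=LF[2]=4
  step 7: row=4, L[4]='b', prepend. Next row=LF[4]=5
  step 8: row=5, L[5]='c', prepend. Next row=LF[5]=9
  step 9: row=9, L[9]='a', prepend. Next row=LF[9]=1
  step 10: row=1, L[1]='c', prepend. Next row=LF[1]=7
  step 11: row=7, L[7]='c', prepend. Next row=LF[7]=10
  step 12: row=10, L[10]='b', prepend. Next row=LF[10]=6
Reversed output: bccacbbaccb$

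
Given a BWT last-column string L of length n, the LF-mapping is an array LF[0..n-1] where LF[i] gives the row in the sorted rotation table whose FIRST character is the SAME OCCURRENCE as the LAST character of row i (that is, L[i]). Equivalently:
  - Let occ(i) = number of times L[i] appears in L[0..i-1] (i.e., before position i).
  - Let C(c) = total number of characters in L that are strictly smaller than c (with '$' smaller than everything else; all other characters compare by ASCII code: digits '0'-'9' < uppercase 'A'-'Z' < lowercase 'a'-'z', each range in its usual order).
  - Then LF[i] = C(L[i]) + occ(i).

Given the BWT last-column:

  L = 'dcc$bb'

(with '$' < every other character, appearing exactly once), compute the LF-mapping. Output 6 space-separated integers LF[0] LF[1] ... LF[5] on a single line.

Answer: 5 3 4 0 1 2

Derivation:
Char counts: '$':1, 'b':2, 'c':2, 'd':1
C (first-col start): C('$')=0, C('b')=1, C('c')=3, C('d')=5
L[0]='d': occ=0, LF[0]=C('d')+0=5+0=5
L[1]='c': occ=0, LF[1]=C('c')+0=3+0=3
L[2]='c': occ=1, LF[2]=C('c')+1=3+1=4
L[3]='$': occ=0, LF[3]=C('$')+0=0+0=0
L[4]='b': occ=0, LF[4]=C('b')+0=1+0=1
L[5]='b': occ=1, LF[5]=C('b')+1=1+1=2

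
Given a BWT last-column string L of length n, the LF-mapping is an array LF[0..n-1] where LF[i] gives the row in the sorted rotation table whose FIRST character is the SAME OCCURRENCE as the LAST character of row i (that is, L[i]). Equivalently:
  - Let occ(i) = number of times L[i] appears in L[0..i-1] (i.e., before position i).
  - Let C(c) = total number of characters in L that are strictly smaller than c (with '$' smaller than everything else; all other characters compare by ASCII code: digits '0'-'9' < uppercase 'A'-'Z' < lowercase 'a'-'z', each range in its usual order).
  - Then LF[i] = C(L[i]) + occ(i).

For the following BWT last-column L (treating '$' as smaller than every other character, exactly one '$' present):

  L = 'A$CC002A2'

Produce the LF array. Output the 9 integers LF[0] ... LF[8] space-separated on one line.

Answer: 5 0 7 8 1 2 3 6 4

Derivation:
Char counts: '$':1, '0':2, '2':2, 'A':2, 'C':2
C (first-col start): C('$')=0, C('0')=1, C('2')=3, C('A')=5, C('C')=7
L[0]='A': occ=0, LF[0]=C('A')+0=5+0=5
L[1]='$': occ=0, LF[1]=C('$')+0=0+0=0
L[2]='C': occ=0, LF[2]=C('C')+0=7+0=7
L[3]='C': occ=1, LF[3]=C('C')+1=7+1=8
L[4]='0': occ=0, LF[4]=C('0')+0=1+0=1
L[5]='0': occ=1, LF[5]=C('0')+1=1+1=2
L[6]='2': occ=0, LF[6]=C('2')+0=3+0=3
L[7]='A': occ=1, LF[7]=C('A')+1=5+1=6
L[8]='2': occ=1, LF[8]=C('2')+1=3+1=4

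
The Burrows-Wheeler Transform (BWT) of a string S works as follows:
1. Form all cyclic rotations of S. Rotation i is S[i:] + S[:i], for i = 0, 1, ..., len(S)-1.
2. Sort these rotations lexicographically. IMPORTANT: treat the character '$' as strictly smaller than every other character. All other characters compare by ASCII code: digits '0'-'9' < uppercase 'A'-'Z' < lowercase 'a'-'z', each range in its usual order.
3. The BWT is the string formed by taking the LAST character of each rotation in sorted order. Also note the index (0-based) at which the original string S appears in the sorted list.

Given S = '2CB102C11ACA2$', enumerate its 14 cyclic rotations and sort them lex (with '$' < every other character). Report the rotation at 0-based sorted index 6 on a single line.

All 14 rotations (rotation i = S[i:]+S[:i]):
  rot[0] = 2CB102C11ACA2$
  rot[1] = CB102C11ACA2$2
  rot[2] = B102C11ACA2$2C
  rot[3] = 102C11ACA2$2CB
  rot[4] = 02C11ACA2$2CB1
  rot[5] = 2C11ACA2$2CB10
  rot[6] = C11ACA2$2CB102
  rot[7] = 11ACA2$2CB102C
  rot[8] = 1ACA2$2CB102C1
  rot[9] = ACA2$2CB102C11
  rot[10] = CA2$2CB102C11A
  rot[11] = A2$2CB102C11AC
  rot[12] = 2$2CB102C11ACA
  rot[13] = $2CB102C11ACA2
Sorted (with $ < everything):
  sorted[0] = $2CB102C11ACA2
  sorted[1] = 02C11ACA2$2CB1
  sorted[2] = 102C11ACA2$2CB
  sorted[3] = 11ACA2$2CB102C
  sorted[4] = 1ACA2$2CB102C1
  sorted[5] = 2$2CB102C11ACA
  sorted[6] = 2C11ACA2$2CB10
  sorted[7] = 2CB102C11ACA2$
  sorted[8] = A2$2CB102C11AC
  sorted[9] = ACA2$2CB102C11
  sorted[10] = B102C11ACA2$2C
  sorted[11] = C11ACA2$2CB102
  sorted[12] = CA2$2CB102C11A
  sorted[13] = CB102C11ACA2$2
sorted[6] = 2C11ACA2$2CB10

Answer: 2C11ACA2$2CB10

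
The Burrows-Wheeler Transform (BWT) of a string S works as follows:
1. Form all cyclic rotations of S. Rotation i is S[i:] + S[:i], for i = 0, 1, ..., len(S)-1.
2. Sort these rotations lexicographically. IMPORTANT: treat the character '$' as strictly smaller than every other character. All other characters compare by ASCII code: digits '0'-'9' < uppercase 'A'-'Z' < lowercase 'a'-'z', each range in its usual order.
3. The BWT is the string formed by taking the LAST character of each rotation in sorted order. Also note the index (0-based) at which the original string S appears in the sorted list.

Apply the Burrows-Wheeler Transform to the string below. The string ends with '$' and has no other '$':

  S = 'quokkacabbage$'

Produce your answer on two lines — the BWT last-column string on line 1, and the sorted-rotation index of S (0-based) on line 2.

Answer: eckbbaagakou$q
12

Derivation:
All 14 rotations (rotation i = S[i:]+S[:i]):
  rot[0] = quokkacabbage$
  rot[1] = uokkacabbage$q
  rot[2] = okkacabbage$qu
  rot[3] = kkacabbage$quo
  rot[4] = kacabbage$quok
  rot[5] = acabbage$quokk
  rot[6] = cabbage$quokka
  rot[7] = abbage$quokkac
  rot[8] = bbage$quokkaca
  rot[9] = bage$quokkacab
  rot[10] = age$quokkacabb
  rot[11] = ge$quokkacabba
  rot[12] = e$quokkacabbag
  rot[13] = $quokkacabbage
Sorted (with $ < everything):
  sorted[0] = $quokkacabbage  (last char: 'e')
  sorted[1] = abbage$quokkac  (last char: 'c')
  sorted[2] = acabbage$quokk  (last char: 'k')
  sorted[3] = age$quokkacabb  (last char: 'b')
  sorted[4] = bage$quokkacab  (last char: 'b')
  sorted[5] = bbage$quokkaca  (last char: 'a')
  sorted[6] = cabbage$quokka  (last char: 'a')
  sorted[7] = e$quokkacabbag  (last char: 'g')
  sorted[8] = ge$quokkacabba  (last char: 'a')
  sorted[9] = kacabbage$quok  (last char: 'k')
  sorted[10] = kkacabbage$quo  (last char: 'o')
  sorted[11] = okkacabbage$qu  (last char: 'u')
  sorted[12] = quokkacabbage$  (last char: '$')
  sorted[13] = uokkacabbage$q  (last char: 'q')
Last column: eckbbaagakou$q
Original string S is at sorted index 12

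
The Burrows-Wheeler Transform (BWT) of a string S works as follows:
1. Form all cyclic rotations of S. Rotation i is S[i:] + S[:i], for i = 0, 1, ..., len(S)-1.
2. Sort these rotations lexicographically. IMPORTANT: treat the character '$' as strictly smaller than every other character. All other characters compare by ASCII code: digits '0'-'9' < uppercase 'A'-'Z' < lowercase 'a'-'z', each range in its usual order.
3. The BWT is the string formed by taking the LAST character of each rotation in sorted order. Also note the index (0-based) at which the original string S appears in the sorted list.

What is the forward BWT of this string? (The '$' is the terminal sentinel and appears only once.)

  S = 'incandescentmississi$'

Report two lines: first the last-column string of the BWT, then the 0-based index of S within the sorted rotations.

All 21 rotations (rotation i = S[i:]+S[:i]):
  rot[0] = incandescentmississi$
  rot[1] = ncandescentmississi$i
  rot[2] = candescentmississi$in
  rot[3] = andescentmississi$inc
  rot[4] = ndescentmississi$inca
  rot[5] = descentmississi$incan
  rot[6] = escentmississi$incand
  rot[7] = scentmississi$incande
  rot[8] = centmississi$incandes
  rot[9] = entmississi$incandesc
  rot[10] = ntmississi$incandesce
  rot[11] = tmississi$incandescen
  rot[12] = mississi$incandescent
  rot[13] = ississi$incandescentm
  rot[14] = ssissi$incandescentmi
  rot[15] = sissi$incandescentmis
  rot[16] = issi$incandescentmiss
  rot[17] = ssi$incandescentmissi
  rot[18] = si$incandescentmissis
  rot[19] = i$incandescentmississ
  rot[20] = $incandescentmississi
Sorted (with $ < everything):
  sorted[0] = $incandescentmississi  (last char: 'i')
  sorted[1] = andescentmississi$inc  (last char: 'c')
  sorted[2] = candescentmississi$in  (last char: 'n')
  sorted[3] = centmississi$incandes  (last char: 's')
  sorted[4] = descentmississi$incan  (last char: 'n')
  sorted[5] = entmississi$incandesc  (last char: 'c')
  sorted[6] = escentmississi$incand  (last char: 'd')
  sorted[7] = i$incandescentmississ  (last char: 's')
  sorted[8] = incandescentmississi$  (last char: '$')
  sorted[9] = issi$incandescentmiss  (last char: 's')
  sorted[10] = ississi$incandescentm  (last char: 'm')
  sorted[11] = mississi$incandescent  (last char: 't')
  sorted[12] = ncandescentmississi$i  (last char: 'i')
  sorted[13] = ndescentmississi$inca  (last char: 'a')
  sorted[14] = ntmississi$incandesce  (last char: 'e')
  sorted[15] = scentmississi$incande  (last char: 'e')
  sorted[16] = si$incandescentmissis  (last char: 's')
  sorted[17] = sissi$incandescentmis  (last char: 's')
  sorted[18] = ssi$incandescentmissi  (last char: 'i')
  sorted[19] = ssissi$incandescentmi  (last char: 'i')
  sorted[20] = tmississi$incandescen  (last char: 'n')
Last column: icnsncds$smtiaeessiin
Original string S is at sorted index 8

Answer: icnsncds$smtiaeessiin
8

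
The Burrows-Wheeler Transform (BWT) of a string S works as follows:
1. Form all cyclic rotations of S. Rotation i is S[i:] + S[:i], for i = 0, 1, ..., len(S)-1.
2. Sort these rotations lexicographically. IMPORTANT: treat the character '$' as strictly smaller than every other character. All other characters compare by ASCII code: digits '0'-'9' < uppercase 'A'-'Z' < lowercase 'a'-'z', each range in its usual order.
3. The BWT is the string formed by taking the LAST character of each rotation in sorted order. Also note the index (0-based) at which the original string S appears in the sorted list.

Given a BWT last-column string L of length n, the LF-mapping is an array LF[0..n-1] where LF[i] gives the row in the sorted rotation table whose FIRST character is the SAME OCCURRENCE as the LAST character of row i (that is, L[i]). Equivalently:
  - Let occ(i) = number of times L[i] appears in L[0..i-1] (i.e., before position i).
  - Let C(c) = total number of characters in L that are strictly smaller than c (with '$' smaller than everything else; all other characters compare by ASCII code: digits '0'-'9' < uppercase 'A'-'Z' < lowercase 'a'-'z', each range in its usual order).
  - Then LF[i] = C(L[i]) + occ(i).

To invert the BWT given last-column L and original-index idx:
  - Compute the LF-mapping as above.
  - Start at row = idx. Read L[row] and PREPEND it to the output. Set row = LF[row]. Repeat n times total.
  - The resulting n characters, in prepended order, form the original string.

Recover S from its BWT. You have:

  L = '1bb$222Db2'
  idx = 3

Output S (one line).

LF mapping: 1 7 8 0 2 3 4 6 9 5
Walk LF starting at row 3, prepending L[row]:
  step 1: row=3, L[3]='$', prepend. Next row=LF[3]=0
  step 2: row=0, L[0]='1', prepend. Next row=LF[0]=1
  step 3: row=1, L[1]='b', prepend. Next row=LF[1]=7
  step 4: row=7, L[7]='D', prepend. Next row=LF[7]=6
  step 5: row=6, L[6]='2', prepend. Next row=LF[6]=4
  step 6: row=4, L[4]='2', prepend. Next row=LF[4]=2
  step 7: row=2, L[2]='b', prepend. Next row=LF[2]=8
  step 8: row=8, L[8]='b', prepend. Next row=LF[8]=9
  step 9: row=9, L[9]='2', prepend. Next row=LF[9]=5
  step 10: row=5, L[5]='2', prepend. Next row=LF[5]=3
Reversed output: 22bb22Db1$

Answer: 22bb22Db1$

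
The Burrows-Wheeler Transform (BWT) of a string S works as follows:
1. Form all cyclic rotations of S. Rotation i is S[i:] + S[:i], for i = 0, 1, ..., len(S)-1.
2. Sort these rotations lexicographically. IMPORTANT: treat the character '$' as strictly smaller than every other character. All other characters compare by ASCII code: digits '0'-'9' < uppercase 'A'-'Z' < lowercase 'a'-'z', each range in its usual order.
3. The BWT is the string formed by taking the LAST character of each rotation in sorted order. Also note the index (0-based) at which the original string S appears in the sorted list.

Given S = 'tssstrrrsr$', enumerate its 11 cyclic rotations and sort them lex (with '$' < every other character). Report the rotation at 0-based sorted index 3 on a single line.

Answer: rrsr$tssstr

Derivation:
All 11 rotations (rotation i = S[i:]+S[:i]):
  rot[0] = tssstrrrsr$
  rot[1] = ssstrrrsr$t
  rot[2] = sstrrrsr$ts
  rot[3] = strrrsr$tss
  rot[4] = trrrsr$tsss
  rot[5] = rrrsr$tssst
  rot[6] = rrsr$tssstr
  rot[7] = rsr$tssstrr
  rot[8] = sr$tssstrrr
  rot[9] = r$tssstrrrs
  rot[10] = $tssstrrrsr
Sorted (with $ < everything):
  sorted[0] = $tssstrrrsr
  sorted[1] = r$tssstrrrs
  sorted[2] = rrrsr$tssst
  sorted[3] = rrsr$tssstr
  sorted[4] = rsr$tssstrr
  sorted[5] = sr$tssstrrr
  sorted[6] = ssstrrrsr$t
  sorted[7] = sstrrrsr$ts
  sorted[8] = strrrsr$tss
  sorted[9] = trrrsr$tsss
  sorted[10] = tssstrrrsr$
sorted[3] = rrsr$tssstr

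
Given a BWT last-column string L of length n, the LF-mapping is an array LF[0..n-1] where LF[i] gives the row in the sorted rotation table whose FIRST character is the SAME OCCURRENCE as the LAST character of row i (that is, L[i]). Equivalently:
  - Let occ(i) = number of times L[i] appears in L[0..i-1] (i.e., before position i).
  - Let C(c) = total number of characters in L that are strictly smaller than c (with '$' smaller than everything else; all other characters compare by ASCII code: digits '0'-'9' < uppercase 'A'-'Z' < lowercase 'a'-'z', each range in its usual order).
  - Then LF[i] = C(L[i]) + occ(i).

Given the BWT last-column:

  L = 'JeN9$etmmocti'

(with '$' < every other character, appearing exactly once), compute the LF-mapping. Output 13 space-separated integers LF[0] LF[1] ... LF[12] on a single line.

Char counts: '$':1, '9':1, 'J':1, 'N':1, 'c':1, 'e':2, 'i':1, 'm':2, 'o':1, 't':2
C (first-col start): C('$')=0, C('9')=1, C('J')=2, C('N')=3, C('c')=4, C('e')=5, C('i')=7, C('m')=8, C('o')=10, C('t')=11
L[0]='J': occ=0, LF[0]=C('J')+0=2+0=2
L[1]='e': occ=0, LF[1]=C('e')+0=5+0=5
L[2]='N': occ=0, LF[2]=C('N')+0=3+0=3
L[3]='9': occ=0, LF[3]=C('9')+0=1+0=1
L[4]='$': occ=0, LF[4]=C('$')+0=0+0=0
L[5]='e': occ=1, LF[5]=C('e')+1=5+1=6
L[6]='t': occ=0, LF[6]=C('t')+0=11+0=11
L[7]='m': occ=0, LF[7]=C('m')+0=8+0=8
L[8]='m': occ=1, LF[8]=C('m')+1=8+1=9
L[9]='o': occ=0, LF[9]=C('o')+0=10+0=10
L[10]='c': occ=0, LF[10]=C('c')+0=4+0=4
L[11]='t': occ=1, LF[11]=C('t')+1=11+1=12
L[12]='i': occ=0, LF[12]=C('i')+0=7+0=7

Answer: 2 5 3 1 0 6 11 8 9 10 4 12 7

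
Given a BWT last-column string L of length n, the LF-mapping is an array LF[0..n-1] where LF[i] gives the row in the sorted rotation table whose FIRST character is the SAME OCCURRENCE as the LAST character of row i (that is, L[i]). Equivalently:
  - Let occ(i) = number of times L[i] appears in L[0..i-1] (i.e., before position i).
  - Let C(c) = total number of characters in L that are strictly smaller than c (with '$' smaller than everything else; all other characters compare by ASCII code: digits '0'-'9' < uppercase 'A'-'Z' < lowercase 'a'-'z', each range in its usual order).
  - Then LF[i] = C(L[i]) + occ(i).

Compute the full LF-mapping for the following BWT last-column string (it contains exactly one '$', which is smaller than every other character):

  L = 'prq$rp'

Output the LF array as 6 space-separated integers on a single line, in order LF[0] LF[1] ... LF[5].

Answer: 1 4 3 0 5 2

Derivation:
Char counts: '$':1, 'p':2, 'q':1, 'r':2
C (first-col start): C('$')=0, C('p')=1, C('q')=3, C('r')=4
L[0]='p': occ=0, LF[0]=C('p')+0=1+0=1
L[1]='r': occ=0, LF[1]=C('r')+0=4+0=4
L[2]='q': occ=0, LF[2]=C('q')+0=3+0=3
L[3]='$': occ=0, LF[3]=C('$')+0=0+0=0
L[4]='r': occ=1, LF[4]=C('r')+1=4+1=5
L[5]='p': occ=1, LF[5]=C('p')+1=1+1=2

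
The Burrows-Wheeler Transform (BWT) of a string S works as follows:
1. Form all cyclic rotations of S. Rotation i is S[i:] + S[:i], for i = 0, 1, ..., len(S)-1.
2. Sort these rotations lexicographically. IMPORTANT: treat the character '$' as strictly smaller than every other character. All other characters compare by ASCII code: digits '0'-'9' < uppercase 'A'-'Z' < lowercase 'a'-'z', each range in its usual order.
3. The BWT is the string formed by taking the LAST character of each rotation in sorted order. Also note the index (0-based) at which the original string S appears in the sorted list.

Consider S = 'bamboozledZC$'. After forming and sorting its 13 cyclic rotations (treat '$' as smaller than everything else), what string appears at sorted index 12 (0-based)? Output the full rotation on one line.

All 13 rotations (rotation i = S[i:]+S[:i]):
  rot[0] = bamboozledZC$
  rot[1] = amboozledZC$b
  rot[2] = mboozledZC$ba
  rot[3] = boozledZC$bam
  rot[4] = oozledZC$bamb
  rot[5] = ozledZC$bambo
  rot[6] = zledZC$bamboo
  rot[7] = ledZC$bambooz
  rot[8] = edZC$bamboozl
  rot[9] = dZC$bamboozle
  rot[10] = ZC$bamboozled
  rot[11] = C$bamboozledZ
  rot[12] = $bamboozledZC
Sorted (with $ < everything):
  sorted[0] = $bamboozledZC
  sorted[1] = C$bamboozledZ
  sorted[2] = ZC$bamboozled
  sorted[3] = amboozledZC$b
  sorted[4] = bamboozledZC$
  sorted[5] = boozledZC$bam
  sorted[6] = dZC$bamboozle
  sorted[7] = edZC$bamboozl
  sorted[8] = ledZC$bambooz
  sorted[9] = mboozledZC$ba
  sorted[10] = oozledZC$bamb
  sorted[11] = ozledZC$bambo
  sorted[12] = zledZC$bamboo
sorted[12] = zledZC$bamboo

Answer: zledZC$bamboo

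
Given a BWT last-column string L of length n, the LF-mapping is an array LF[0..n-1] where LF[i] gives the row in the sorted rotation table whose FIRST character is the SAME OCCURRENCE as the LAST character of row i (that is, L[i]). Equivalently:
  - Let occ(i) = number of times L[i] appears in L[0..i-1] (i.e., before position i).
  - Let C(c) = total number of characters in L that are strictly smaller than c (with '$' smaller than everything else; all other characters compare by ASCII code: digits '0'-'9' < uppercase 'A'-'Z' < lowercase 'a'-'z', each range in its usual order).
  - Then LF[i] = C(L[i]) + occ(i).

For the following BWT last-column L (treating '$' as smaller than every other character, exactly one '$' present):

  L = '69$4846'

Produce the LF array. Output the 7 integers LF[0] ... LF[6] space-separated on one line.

Answer: 3 6 0 1 5 2 4

Derivation:
Char counts: '$':1, '4':2, '6':2, '8':1, '9':1
C (first-col start): C('$')=0, C('4')=1, C('6')=3, C('8')=5, C('9')=6
L[0]='6': occ=0, LF[0]=C('6')+0=3+0=3
L[1]='9': occ=0, LF[1]=C('9')+0=6+0=6
L[2]='$': occ=0, LF[2]=C('$')+0=0+0=0
L[3]='4': occ=0, LF[3]=C('4')+0=1+0=1
L[4]='8': occ=0, LF[4]=C('8')+0=5+0=5
L[5]='4': occ=1, LF[5]=C('4')+1=1+1=2
L[6]='6': occ=1, LF[6]=C('6')+1=3+1=4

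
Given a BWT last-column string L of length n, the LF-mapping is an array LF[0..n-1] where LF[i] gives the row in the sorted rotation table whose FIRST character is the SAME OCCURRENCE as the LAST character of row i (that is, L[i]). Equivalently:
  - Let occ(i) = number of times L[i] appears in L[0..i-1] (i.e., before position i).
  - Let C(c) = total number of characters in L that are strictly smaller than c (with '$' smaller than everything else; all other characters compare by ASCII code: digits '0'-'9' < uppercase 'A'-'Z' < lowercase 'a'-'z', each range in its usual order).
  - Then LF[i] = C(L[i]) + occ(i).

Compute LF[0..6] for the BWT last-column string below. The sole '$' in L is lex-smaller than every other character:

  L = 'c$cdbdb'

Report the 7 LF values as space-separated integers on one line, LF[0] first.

Char counts: '$':1, 'b':2, 'c':2, 'd':2
C (first-col start): C('$')=0, C('b')=1, C('c')=3, C('d')=5
L[0]='c': occ=0, LF[0]=C('c')+0=3+0=3
L[1]='$': occ=0, LF[1]=C('$')+0=0+0=0
L[2]='c': occ=1, LF[2]=C('c')+1=3+1=4
L[3]='d': occ=0, LF[3]=C('d')+0=5+0=5
L[4]='b': occ=0, LF[4]=C('b')+0=1+0=1
L[5]='d': occ=1, LF[5]=C('d')+1=5+1=6
L[6]='b': occ=1, LF[6]=C('b')+1=1+1=2

Answer: 3 0 4 5 1 6 2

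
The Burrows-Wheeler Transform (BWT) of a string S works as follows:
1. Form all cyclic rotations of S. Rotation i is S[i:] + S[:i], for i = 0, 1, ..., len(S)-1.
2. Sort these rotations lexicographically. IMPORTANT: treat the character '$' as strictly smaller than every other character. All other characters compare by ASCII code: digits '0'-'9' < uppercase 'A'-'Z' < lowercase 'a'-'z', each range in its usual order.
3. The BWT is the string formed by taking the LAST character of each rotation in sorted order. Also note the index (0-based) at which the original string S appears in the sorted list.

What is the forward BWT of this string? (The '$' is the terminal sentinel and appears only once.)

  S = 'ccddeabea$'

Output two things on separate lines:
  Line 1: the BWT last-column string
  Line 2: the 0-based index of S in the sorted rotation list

Answer: aeea$ccdbd
4

Derivation:
All 10 rotations (rotation i = S[i:]+S[:i]):
  rot[0] = ccddeabea$
  rot[1] = cddeabea$c
  rot[2] = ddeabea$cc
  rot[3] = deabea$ccd
  rot[4] = eabea$ccdd
  rot[5] = abea$ccdde
  rot[6] = bea$ccddea
  rot[7] = ea$ccddeab
  rot[8] = a$ccddeabe
  rot[9] = $ccddeabea
Sorted (with $ < everything):
  sorted[0] = $ccddeabea  (last char: 'a')
  sorted[1] = a$ccddeabe  (last char: 'e')
  sorted[2] = abea$ccdde  (last char: 'e')
  sorted[3] = bea$ccddea  (last char: 'a')
  sorted[4] = ccddeabea$  (last char: '$')
  sorted[5] = cddeabea$c  (last char: 'c')
  sorted[6] = ddeabea$cc  (last char: 'c')
  sorted[7] = deabea$ccd  (last char: 'd')
  sorted[8] = ea$ccddeab  (last char: 'b')
  sorted[9] = eabea$ccdd  (last char: 'd')
Last column: aeea$ccdbd
Original string S is at sorted index 4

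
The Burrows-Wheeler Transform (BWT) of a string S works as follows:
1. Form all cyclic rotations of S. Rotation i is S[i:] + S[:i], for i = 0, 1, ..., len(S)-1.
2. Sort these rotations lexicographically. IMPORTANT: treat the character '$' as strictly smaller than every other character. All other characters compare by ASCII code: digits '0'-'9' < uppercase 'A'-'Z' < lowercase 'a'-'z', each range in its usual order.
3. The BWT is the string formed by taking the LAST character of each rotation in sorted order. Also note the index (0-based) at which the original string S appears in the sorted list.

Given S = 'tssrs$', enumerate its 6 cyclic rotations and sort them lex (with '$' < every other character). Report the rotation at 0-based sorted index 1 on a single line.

Answer: rs$tss

Derivation:
All 6 rotations (rotation i = S[i:]+S[:i]):
  rot[0] = tssrs$
  rot[1] = ssrs$t
  rot[2] = srs$ts
  rot[3] = rs$tss
  rot[4] = s$tssr
  rot[5] = $tssrs
Sorted (with $ < everything):
  sorted[0] = $tssrs
  sorted[1] = rs$tss
  sorted[2] = s$tssr
  sorted[3] = srs$ts
  sorted[4] = ssrs$t
  sorted[5] = tssrs$
sorted[1] = rs$tss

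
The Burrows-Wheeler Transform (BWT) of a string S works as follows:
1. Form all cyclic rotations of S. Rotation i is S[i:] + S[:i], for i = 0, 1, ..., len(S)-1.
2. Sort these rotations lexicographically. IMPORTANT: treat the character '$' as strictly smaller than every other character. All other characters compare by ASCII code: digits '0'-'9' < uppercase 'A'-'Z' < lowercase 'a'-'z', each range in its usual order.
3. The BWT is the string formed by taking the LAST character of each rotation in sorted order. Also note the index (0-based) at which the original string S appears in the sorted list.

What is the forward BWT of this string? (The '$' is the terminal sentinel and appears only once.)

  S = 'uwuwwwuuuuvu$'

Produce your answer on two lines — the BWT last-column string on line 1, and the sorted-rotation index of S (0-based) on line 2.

All 13 rotations (rotation i = S[i:]+S[:i]):
  rot[0] = uwuwwwuuuuvu$
  rot[1] = wuwwwuuuuvu$u
  rot[2] = uwwwuuuuvu$uw
  rot[3] = wwwuuuuvu$uwu
  rot[4] = wwuuuuvu$uwuw
  rot[5] = wuuuuvu$uwuww
  rot[6] = uuuuvu$uwuwww
  rot[7] = uuuvu$uwuwwwu
  rot[8] = uuvu$uwuwwwuu
  rot[9] = uvu$uwuwwwuuu
  rot[10] = vu$uwuwwwuuuu
  rot[11] = u$uwuwwwuuuuv
  rot[12] = $uwuwwwuuuuvu
Sorted (with $ < everything):
  sorted[0] = $uwuwwwuuuuvu  (last char: 'u')
  sorted[1] = u$uwuwwwuuuuv  (last char: 'v')
  sorted[2] = uuuuvu$uwuwww  (last char: 'w')
  sorted[3] = uuuvu$uwuwwwu  (last char: 'u')
  sorted[4] = uuvu$uwuwwwuu  (last char: 'u')
  sorted[5] = uvu$uwuwwwuuu  (last char: 'u')
  sorted[6] = uwuwwwuuuuvu$  (last char: '$')
  sorted[7] = uwwwuuuuvu$uw  (last char: 'w')
  sorted[8] = vu$uwuwwwuuuu  (last char: 'u')
  sorted[9] = wuuuuvu$uwuww  (last char: 'w')
  sorted[10] = wuwwwuuuuvu$u  (last char: 'u')
  sorted[11] = wwuuuuvu$uwuw  (last char: 'w')
  sorted[12] = wwwuuuuvu$uwu  (last char: 'u')
Last column: uvwuuu$wuwuwu
Original string S is at sorted index 6

Answer: uvwuuu$wuwuwu
6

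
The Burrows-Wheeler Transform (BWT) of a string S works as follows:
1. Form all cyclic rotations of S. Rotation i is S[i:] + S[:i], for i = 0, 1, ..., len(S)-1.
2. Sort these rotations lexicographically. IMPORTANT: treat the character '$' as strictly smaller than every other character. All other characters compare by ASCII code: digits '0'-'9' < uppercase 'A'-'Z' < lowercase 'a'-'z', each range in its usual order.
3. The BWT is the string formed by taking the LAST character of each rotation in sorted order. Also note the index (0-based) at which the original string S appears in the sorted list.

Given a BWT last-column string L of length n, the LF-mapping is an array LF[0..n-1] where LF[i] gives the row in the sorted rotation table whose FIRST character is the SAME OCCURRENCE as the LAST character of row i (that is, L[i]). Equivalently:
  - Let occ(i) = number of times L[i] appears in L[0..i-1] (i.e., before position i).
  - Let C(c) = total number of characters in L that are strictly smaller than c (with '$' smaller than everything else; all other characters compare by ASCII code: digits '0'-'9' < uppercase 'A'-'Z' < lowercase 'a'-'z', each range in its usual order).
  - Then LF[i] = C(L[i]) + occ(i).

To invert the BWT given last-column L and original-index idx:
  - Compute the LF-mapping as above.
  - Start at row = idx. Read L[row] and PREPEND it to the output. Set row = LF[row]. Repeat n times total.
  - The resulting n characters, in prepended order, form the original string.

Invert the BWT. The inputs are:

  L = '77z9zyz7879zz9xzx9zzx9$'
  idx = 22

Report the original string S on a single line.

Answer: zzxz79z9799zzxy89xzz77$

Derivation:
LF mapping: 1 2 15 6 16 14 17 3 5 4 7 18 19 8 11 20 12 9 21 22 13 10 0
Walk LF starting at row 22, prepending L[row]:
  step 1: row=22, L[22]='$', prepend. Next row=LF[22]=0
  step 2: row=0, L[0]='7', prepend. Next row=LF[0]=1
  step 3: row=1, L[1]='7', prepend. Next row=LF[1]=2
  step 4: row=2, L[2]='z', prepend. Next row=LF[2]=15
  step 5: row=15, L[15]='z', prepend. Next row=LF[15]=20
  step 6: row=20, L[20]='x', prepend. Next row=LF[20]=13
  step 7: row=13, L[13]='9', prepend. Next row=LF[13]=8
  step 8: row=8, L[8]='8', prepend. Next row=LF[8]=5
  step 9: row=5, L[5]='y', prepend. Next row=LF[5]=14
  step 10: row=14, L[14]='x', prepend. Next row=LF[14]=11
  step 11: row=11, L[11]='z', prepend. Next row=LF[11]=18
  step 12: row=18, L[18]='z', prepend. Next row=LF[18]=21
  step 13: row=21, L[21]='9', prepend. Next row=LF[21]=10
  step 14: row=10, L[10]='9', prepend. Next row=LF[10]=7
  step 15: row=7, L[7]='7', prepend. Next row=LF[7]=3
  step 16: row=3, L[3]='9', prepend. Next row=LF[3]=6
  step 17: row=6, L[6]='z', prepend. Next row=LF[6]=17
  step 18: row=17, L[17]='9', prepend. Next row=LF[17]=9
  step 19: row=9, L[9]='7', prepend. Next row=LF[9]=4
  step 20: row=4, L[4]='z', prepend. Next row=LF[4]=16
  step 21: row=16, L[16]='x', prepend. Next row=LF[16]=12
  step 22: row=12, L[12]='z', prepend. Next row=LF[12]=19
  step 23: row=19, L[19]='z', prepend. Next row=LF[19]=22
Reversed output: zzxz79z9799zzxy89xzz77$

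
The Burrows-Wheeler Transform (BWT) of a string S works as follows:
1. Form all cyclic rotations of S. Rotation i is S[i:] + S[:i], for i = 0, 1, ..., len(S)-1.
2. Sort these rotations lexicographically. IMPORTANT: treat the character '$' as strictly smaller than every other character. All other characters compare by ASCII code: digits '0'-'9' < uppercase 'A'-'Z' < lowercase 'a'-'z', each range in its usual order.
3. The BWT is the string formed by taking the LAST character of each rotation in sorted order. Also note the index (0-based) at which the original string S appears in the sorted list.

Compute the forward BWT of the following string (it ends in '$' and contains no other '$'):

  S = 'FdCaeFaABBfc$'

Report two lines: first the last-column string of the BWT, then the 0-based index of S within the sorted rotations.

Answer: caABde$FCfFaB
6

Derivation:
All 13 rotations (rotation i = S[i:]+S[:i]):
  rot[0] = FdCaeFaABBfc$
  rot[1] = dCaeFaABBfc$F
  rot[2] = CaeFaABBfc$Fd
  rot[3] = aeFaABBfc$FdC
  rot[4] = eFaABBfc$FdCa
  rot[5] = FaABBfc$FdCae
  rot[6] = aABBfc$FdCaeF
  rot[7] = ABBfc$FdCaeFa
  rot[8] = BBfc$FdCaeFaA
  rot[9] = Bfc$FdCaeFaAB
  rot[10] = fc$FdCaeFaABB
  rot[11] = c$FdCaeFaABBf
  rot[12] = $FdCaeFaABBfc
Sorted (with $ < everything):
  sorted[0] = $FdCaeFaABBfc  (last char: 'c')
  sorted[1] = ABBfc$FdCaeFa  (last char: 'a')
  sorted[2] = BBfc$FdCaeFaA  (last char: 'A')
  sorted[3] = Bfc$FdCaeFaAB  (last char: 'B')
  sorted[4] = CaeFaABBfc$Fd  (last char: 'd')
  sorted[5] = FaABBfc$FdCae  (last char: 'e')
  sorted[6] = FdCaeFaABBfc$  (last char: '$')
  sorted[7] = aABBfc$FdCaeF  (last char: 'F')
  sorted[8] = aeFaABBfc$FdC  (last char: 'C')
  sorted[9] = c$FdCaeFaABBf  (last char: 'f')
  sorted[10] = dCaeFaABBfc$F  (last char: 'F')
  sorted[11] = eFaABBfc$FdCa  (last char: 'a')
  sorted[12] = fc$FdCaeFaABB  (last char: 'B')
Last column: caABde$FCfFaB
Original string S is at sorted index 6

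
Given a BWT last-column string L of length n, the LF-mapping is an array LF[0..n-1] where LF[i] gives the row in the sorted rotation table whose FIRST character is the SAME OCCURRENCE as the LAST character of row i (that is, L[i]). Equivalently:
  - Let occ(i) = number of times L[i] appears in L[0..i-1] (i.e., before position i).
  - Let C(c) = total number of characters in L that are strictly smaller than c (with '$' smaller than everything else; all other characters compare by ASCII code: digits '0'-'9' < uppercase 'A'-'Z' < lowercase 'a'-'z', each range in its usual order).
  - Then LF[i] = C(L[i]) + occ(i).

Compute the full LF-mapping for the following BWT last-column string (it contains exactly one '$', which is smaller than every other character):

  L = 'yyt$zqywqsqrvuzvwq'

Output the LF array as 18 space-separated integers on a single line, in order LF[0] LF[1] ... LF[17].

Char counts: '$':1, 'q':4, 'r':1, 's':1, 't':1, 'u':1, 'v':2, 'w':2, 'y':3, 'z':2
C (first-col start): C('$')=0, C('q')=1, C('r')=5, C('s')=6, C('t')=7, C('u')=8, C('v')=9, C('w')=11, C('y')=13, C('z')=16
L[0]='y': occ=0, LF[0]=C('y')+0=13+0=13
L[1]='y': occ=1, LF[1]=C('y')+1=13+1=14
L[2]='t': occ=0, LF[2]=C('t')+0=7+0=7
L[3]='$': occ=0, LF[3]=C('$')+0=0+0=0
L[4]='z': occ=0, LF[4]=C('z')+0=16+0=16
L[5]='q': occ=0, LF[5]=C('q')+0=1+0=1
L[6]='y': occ=2, LF[6]=C('y')+2=13+2=15
L[7]='w': occ=0, LF[7]=C('w')+0=11+0=11
L[8]='q': occ=1, LF[8]=C('q')+1=1+1=2
L[9]='s': occ=0, LF[9]=C('s')+0=6+0=6
L[10]='q': occ=2, LF[10]=C('q')+2=1+2=3
L[11]='r': occ=0, LF[11]=C('r')+0=5+0=5
L[12]='v': occ=0, LF[12]=C('v')+0=9+0=9
L[13]='u': occ=0, LF[13]=C('u')+0=8+0=8
L[14]='z': occ=1, LF[14]=C('z')+1=16+1=17
L[15]='v': occ=1, LF[15]=C('v')+1=9+1=10
L[16]='w': occ=1, LF[16]=C('w')+1=11+1=12
L[17]='q': occ=3, LF[17]=C('q')+3=1+3=4

Answer: 13 14 7 0 16 1 15 11 2 6 3 5 9 8 17 10 12 4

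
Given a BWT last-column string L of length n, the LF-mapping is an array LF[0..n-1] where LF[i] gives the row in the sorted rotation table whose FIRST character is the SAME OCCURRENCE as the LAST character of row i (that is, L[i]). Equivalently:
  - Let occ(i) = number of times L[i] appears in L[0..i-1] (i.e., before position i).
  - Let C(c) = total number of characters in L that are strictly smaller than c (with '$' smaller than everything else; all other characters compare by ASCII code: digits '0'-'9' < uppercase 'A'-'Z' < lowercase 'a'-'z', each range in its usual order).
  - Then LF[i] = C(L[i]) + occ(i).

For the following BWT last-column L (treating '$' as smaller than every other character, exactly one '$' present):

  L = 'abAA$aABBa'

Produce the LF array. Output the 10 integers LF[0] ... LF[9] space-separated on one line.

Answer: 6 9 1 2 0 7 3 4 5 8

Derivation:
Char counts: '$':1, 'A':3, 'B':2, 'a':3, 'b':1
C (first-col start): C('$')=0, C('A')=1, C('B')=4, C('a')=6, C('b')=9
L[0]='a': occ=0, LF[0]=C('a')+0=6+0=6
L[1]='b': occ=0, LF[1]=C('b')+0=9+0=9
L[2]='A': occ=0, LF[2]=C('A')+0=1+0=1
L[3]='A': occ=1, LF[3]=C('A')+1=1+1=2
L[4]='$': occ=0, LF[4]=C('$')+0=0+0=0
L[5]='a': occ=1, LF[5]=C('a')+1=6+1=7
L[6]='A': occ=2, LF[6]=C('A')+2=1+2=3
L[7]='B': occ=0, LF[7]=C('B')+0=4+0=4
L[8]='B': occ=1, LF[8]=C('B')+1=4+1=5
L[9]='a': occ=2, LF[9]=C('a')+2=6+2=8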